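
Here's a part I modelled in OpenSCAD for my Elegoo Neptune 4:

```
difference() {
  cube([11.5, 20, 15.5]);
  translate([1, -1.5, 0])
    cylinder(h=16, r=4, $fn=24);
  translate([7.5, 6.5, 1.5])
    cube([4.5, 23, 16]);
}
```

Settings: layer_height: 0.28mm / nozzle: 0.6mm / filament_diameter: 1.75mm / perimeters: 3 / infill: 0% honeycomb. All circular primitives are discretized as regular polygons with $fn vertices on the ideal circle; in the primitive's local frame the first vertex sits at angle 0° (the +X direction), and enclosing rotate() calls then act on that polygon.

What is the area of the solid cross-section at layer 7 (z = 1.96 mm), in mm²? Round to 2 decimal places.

166.96 mm²

At z = 1.96 mm: the cube (footprint 11.5×20) is included at this height (area 230.00 mm²); the r=4 cylinder at (1, -1.5) gives a regular 24-gon of circumradius 4 (constant along its height) (area = (24/2)·4.000²·sin(360°/24) = 49.69 mm²); the cube at (7.5, 6.5) is present — its section is the full 4.5×23 rectangle (area 103.50 mm²); After the difference (first − rest): starting from the 11.5×20 cube (230.00 mm²), the r=4 cylinder at (1, -1.5) partially overlaps it — only the 9.04 mm² overlap (of its 49.69 mm²) is removed, clipping the outline; the 4.5×23 cube at (7.5, 6.5) partially overlaps it — only the 54.00 mm² overlap (of its 103.50 mm²) is removed, clipping the outline — area = 166.96 mm². Overall, the cross-section is a single solid region. Net area = 166.96 mm².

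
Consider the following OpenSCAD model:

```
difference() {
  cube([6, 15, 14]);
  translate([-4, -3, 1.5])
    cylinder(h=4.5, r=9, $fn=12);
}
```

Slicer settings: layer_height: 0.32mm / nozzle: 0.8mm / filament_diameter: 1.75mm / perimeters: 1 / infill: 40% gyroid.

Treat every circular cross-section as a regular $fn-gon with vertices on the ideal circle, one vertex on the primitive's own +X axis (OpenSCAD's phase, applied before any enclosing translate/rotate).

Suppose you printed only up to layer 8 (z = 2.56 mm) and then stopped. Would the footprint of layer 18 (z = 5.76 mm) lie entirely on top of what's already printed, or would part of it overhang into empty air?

Compare the two slices. At z = 2.56: the cube is present — its section is the full 6×15 rectangle (area 90.00 mm²); the cylinder at (-4, -3): section is a regular 12-gon, circumradius r=9 (area = (12/2)·9.000²·sin(360°/12) = 243.00 mm²); Taking the first minus the rest: starting from the 6×15 cube (90.00 mm²), the r=9 cylinder at (-4, -3) partially overlaps it — only the 13.10 mm² overlap (of its 243.00 mm²) is removed, clipping the outline — area = 76.90 mm². At z = 5.76: the cube (footprint 6×15) is included at this height (area 90.00 mm²); the cylinder at (-4, -3): section is a regular 12-gon, circumradius r=9 (area = (12/2)·9.000²·sin(360°/12) = 243.00 mm²); After the difference (first − rest): starting from the 6×15 cube (90.00 mm²), the r=9 cylinder at (-4, -3) partially overlaps it — only the 13.10 mm² overlap (of its 243.00 mm²) is removed, clipping the outline — area = 76.90 mm². Checking containment: the cross-section at z = 5.76 is a subset of the cross-section at z = 2.56.

entirely on top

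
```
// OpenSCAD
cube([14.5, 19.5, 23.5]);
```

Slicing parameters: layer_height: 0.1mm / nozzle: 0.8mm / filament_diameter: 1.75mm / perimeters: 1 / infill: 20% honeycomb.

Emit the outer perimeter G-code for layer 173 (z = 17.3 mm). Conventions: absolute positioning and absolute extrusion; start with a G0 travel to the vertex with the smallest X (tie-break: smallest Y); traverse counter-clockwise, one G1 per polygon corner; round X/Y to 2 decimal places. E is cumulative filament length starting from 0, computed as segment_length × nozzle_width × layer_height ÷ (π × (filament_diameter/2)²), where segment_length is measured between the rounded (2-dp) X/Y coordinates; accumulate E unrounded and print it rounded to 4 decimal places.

At z = 17.3 mm: the cube (footprint 14.5×19.5) is included at this height. The outline is a single polygon with 4 vertices. Extrusion per mm of travel: 0.8 × 0.1 / (π × 0.875²) = 0.033260. Accumulating E over each segment gives final E = 2.2617.

G0 X0.00 Y0.00 Z17.30
G1 X14.50 Y0.00 E0.4823
G1 X14.50 Y19.50 E1.1308
G1 X0.00 Y19.50 E1.6131
G1 X0.00 Y0.00 E2.2617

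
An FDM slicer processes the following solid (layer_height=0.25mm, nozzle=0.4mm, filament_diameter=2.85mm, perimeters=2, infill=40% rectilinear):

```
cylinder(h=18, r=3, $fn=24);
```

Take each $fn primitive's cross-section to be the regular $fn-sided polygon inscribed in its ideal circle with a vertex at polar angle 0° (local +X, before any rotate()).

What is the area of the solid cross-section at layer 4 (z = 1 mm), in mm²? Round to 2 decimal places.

At z = 1 mm: the r=3 cylinder contributes a regular 24-gon of circumradius 3 (area = (24/2)·3.000²·sin(360°/24) = 27.95 mm²). Overall, the cross-section is a single solid region. Net area = 27.95 mm².

27.95 mm²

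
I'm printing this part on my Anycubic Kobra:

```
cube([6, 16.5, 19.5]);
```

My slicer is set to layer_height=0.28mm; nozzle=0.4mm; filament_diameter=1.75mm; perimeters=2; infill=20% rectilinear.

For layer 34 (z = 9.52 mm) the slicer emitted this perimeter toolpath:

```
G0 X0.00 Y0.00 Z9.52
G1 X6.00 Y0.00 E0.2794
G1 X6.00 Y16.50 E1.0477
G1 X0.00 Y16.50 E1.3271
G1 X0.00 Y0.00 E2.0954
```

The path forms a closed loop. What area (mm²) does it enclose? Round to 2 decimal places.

Apply the shoelace formula to the sequence of (X, Y) vertices; enclosed area = 99.00 mm².

99.00 mm²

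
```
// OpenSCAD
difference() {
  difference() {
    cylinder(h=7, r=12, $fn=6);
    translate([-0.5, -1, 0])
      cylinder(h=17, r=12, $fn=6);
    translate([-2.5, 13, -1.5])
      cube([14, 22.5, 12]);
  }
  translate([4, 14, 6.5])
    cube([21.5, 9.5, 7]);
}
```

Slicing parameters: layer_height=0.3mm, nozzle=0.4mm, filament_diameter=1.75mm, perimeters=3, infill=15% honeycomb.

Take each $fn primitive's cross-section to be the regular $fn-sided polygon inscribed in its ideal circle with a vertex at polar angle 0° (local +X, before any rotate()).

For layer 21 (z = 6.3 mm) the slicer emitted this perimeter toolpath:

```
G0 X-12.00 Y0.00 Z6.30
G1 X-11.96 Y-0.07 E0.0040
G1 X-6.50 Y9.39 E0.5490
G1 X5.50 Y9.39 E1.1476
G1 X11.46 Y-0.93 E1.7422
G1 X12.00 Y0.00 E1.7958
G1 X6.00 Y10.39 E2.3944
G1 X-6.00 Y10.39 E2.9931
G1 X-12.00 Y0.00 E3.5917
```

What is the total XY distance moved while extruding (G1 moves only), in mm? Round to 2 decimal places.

71.99 mm

Sum the Euclidean lengths of each G1 segment: total = 71.99 mm.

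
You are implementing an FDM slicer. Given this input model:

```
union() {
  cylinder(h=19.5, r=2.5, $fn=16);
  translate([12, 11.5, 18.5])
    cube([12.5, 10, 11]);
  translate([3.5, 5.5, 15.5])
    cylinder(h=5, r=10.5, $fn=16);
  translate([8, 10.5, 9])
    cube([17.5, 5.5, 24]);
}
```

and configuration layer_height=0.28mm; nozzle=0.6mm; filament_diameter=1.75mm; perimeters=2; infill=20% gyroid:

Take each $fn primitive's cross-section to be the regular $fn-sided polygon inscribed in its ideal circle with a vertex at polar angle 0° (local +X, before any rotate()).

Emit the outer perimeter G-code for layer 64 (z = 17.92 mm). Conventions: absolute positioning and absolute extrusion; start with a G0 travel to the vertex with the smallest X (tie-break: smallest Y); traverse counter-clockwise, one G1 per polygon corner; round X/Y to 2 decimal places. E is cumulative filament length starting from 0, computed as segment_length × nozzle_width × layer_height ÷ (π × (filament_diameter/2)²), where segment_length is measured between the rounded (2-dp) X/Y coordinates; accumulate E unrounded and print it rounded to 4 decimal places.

At z = 17.92 mm: the cylinder: section is a regular 16-gon, circumradius r=2.5; the cube at (12, 11.5) does not reach this height (z outside [18.5, 29.5]); the cylinder at (3.5, 5.5): section is a regular 16-gon, circumradius r=10.5; the cube at (8, 10.5) (footprint 17.5×5.5) is included at this height; Merging all regions: the regions partially overlap (shared area 31.05 mm²), so overlapping operands fuse into one piece — 1 connected region. The outline is a single polygon with 20 vertices. Extrusion per mm of travel: 0.6 × 0.28 / (π × 0.875²) = 0.069846. Accumulating E over each segment gives final E = 6.7186.

G0 X-7.00 Y5.50 Z17.92
G1 X-6.20 Y1.48 E0.2863
G1 X-3.92 Y-1.92 E0.5722
G1 X-0.52 Y-4.20 E0.8581
G1 X3.50 Y-5.00 E1.1444
G1 X7.52 Y-4.20 E1.4307
G1 X10.92 Y-1.92 E1.7167
G1 X13.20 Y1.48 E2.0026
G1 X14.00 Y5.50 E2.2889
G1 X13.20 Y9.52 E2.5752
G1 X12.54 Y10.50 E2.6577
G1 X25.50 Y10.50 E3.5629
G1 X25.50 Y16.00 E3.9470
G1 X8.00 Y16.00 E5.1694
G1 X8.00 Y14.88 E5.2476
G1 X7.52 Y15.20 E5.2879
G1 X3.50 Y16.00 E5.5742
G1 X-0.52 Y15.20 E5.8605
G1 X-3.92 Y12.92 E6.1464
G1 X-6.20 Y9.52 E6.4323
G1 X-7.00 Y5.50 E6.7186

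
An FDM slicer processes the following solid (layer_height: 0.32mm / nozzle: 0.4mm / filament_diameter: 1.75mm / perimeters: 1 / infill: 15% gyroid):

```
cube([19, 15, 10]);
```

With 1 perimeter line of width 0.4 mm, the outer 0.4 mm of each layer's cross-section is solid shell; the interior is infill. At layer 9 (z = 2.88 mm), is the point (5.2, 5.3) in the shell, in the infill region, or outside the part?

infill

At z = 2.88 mm: the 19×15 cube contributes its full rectangle. Overall, the cross-section is a single solid region. The nearest boundary edge runs (0.00, 15.00)→(0.00, 0.00); distance from the point to it = 5.20 mm. The point is inside the cross-section and 5.20 mm from the nearest boundary — more than the 0.4 mm shell width (1 × 0.4), so it's in the infill interior.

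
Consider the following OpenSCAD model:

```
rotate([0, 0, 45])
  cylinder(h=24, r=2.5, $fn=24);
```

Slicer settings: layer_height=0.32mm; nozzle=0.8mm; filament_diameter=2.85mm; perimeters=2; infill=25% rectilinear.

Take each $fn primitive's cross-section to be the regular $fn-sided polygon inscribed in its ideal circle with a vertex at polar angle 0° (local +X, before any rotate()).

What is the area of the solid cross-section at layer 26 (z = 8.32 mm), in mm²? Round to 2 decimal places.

At z = 8.32 mm: the r=2.5 cylinder contributes a regular 24-gon of circumradius 2.5 (area = (24/2)·2.500²·sin(360°/24) = 19.41 mm²); (rotated 45° about Z; rotation is an isometry so areas/perimeters/island counts are preserved). Overall, the cross-section is a single solid region. Net area = 19.41 mm².

19.41 mm²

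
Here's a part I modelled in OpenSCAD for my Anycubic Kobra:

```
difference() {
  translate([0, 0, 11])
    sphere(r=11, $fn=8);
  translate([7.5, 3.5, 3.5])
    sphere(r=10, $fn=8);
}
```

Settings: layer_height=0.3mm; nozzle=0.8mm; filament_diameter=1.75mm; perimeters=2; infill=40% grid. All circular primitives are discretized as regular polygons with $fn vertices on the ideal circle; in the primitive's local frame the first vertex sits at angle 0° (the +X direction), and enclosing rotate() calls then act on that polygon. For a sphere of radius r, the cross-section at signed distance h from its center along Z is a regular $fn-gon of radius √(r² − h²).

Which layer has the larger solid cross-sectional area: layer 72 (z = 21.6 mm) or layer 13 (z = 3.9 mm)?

layer 13 (z = 3.9 mm)

Layer 72 (z = 21.6): the r=11 sphere contributes a regular 8-gon of circumradius √(11²−10.6²) = 2.939 (area = (8/2)·2.939²·sin(360°/8) = 24.44 mm²); the sphere at (7.5, 3.5) is absent (|z−center|=18.100 > r=10); Subtracting the remaining from the first: none of the subtracted shapes is present at this height, so the r=11 sphere is unchanged — area = 24.44 mm². So its area = 24.44 mm². Layer 13 (z = 3.9): the sphere: section is a regular 8-gon, circumradius = √(r²−h²) = √(11²−7.1²) = 8.402 (area = (8/2)·8.402²·sin(360°/8) = 199.66 mm²); the r=10 sphere at (7.5, 3.5) contributes a regular 8-gon of circumradius √(10²−0.4²) = 9.992 (area = (8/2)·9.992²·sin(360°/8) = 282.39 mm²); After the difference (first − rest): starting from the r=11 sphere (199.66 mm²), the r=10 sphere at (7.5, 3.5) partially overlaps it — only the 99.14 mm² overlap (of its 282.39 mm²) is removed, clipping the outline — area = 100.52 mm². So its area = 100.52 mm². Layer 13 is larger (100.52 vs 24.44 mm²).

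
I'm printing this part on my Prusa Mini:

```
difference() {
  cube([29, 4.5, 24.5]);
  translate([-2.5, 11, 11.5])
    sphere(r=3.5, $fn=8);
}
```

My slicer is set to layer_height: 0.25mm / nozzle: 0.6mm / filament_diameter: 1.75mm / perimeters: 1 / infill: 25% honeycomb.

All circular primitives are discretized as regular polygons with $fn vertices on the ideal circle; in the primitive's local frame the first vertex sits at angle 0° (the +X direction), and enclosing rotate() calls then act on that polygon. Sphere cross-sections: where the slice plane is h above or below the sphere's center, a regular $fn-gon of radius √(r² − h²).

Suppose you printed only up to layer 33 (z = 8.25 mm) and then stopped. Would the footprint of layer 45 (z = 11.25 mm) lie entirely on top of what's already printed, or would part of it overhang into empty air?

entirely on top

Compare the two slices. At z = 8.25: the cube (footprint 29×4.5) is included at this height (area 130.50 mm²); the sphere at (-2.5, 11): section is a regular 8-gon, circumradius = √(r²−h²) = √(3.5²−3.25²) = 1.299 (area = (8/2)·1.299²·sin(360°/8) = 4.77 mm²); Taking the first minus the rest: starting from the 29×4.5 cube (130.50 mm²), the r=3.5 sphere at (-2.5, 11) misses the remaining region (no effect) — area = 130.50 mm². At z = 11.25: the cube (footprint 29×4.5) is included at this height (area 130.50 mm²); the sphere at (-2.5, 11): section is a regular 8-gon, circumradius = √(r²−h²) = √(3.5²−0.25²) = 3.491 (area = (8/2)·3.491²·sin(360°/8) = 34.47 mm²); Taking the first minus the rest: starting from the 29×4.5 cube (130.50 mm²), the r=3.5 sphere at (-2.5, 11) misses the remaining region (no effect) — area = 130.50 mm². Checking containment: the cross-section at z = 11.25 is a subset of the cross-section at z = 8.25.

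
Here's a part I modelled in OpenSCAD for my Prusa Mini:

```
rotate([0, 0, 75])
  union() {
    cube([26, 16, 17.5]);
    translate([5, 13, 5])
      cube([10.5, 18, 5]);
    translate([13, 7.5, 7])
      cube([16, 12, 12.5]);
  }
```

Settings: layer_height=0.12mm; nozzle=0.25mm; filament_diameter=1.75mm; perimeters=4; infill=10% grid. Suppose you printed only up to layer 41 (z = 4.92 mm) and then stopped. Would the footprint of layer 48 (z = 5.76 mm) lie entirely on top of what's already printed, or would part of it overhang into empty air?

Compare the two slices. At z = 4.92: the 26×16 cube contributes its full rectangle (area 416.00 mm²); the cube at (5, 13) is absent (z outside [5, 10]); the cube at (13, 7.5) is not intersected at this z (z outside [7, 19.5]); Merging all regions: only the 26×16 cube is present, so the union is just that shape — area = 416.00 mm²; (rotated 75° about Z; rotation is an isometry so areas/perimeters/island counts are preserved). At z = 5.76: the 26×16 cube contributes its full rectangle (area 416.00 mm²); the cube at (5, 13) is present — its section is the full 10.5×18 rectangle (area 189.00 mm²); the cube at (13, 7.5) does not reach this height (z outside [7, 19.5]); Combining (union): the regions partially overlap — summed areas 605.00 mm² minus the doubly-counted overlap 31.50 mm² gives 573.50 mm² — area = 573.50 mm²; (whole slice rotated 75° about Z — lengths, areas and connectivity unchanged). Checking containment: at z = 5.76 the cross-section extends beyond the z = 4.92 cross-section by about 157.50 mm².

part overhangs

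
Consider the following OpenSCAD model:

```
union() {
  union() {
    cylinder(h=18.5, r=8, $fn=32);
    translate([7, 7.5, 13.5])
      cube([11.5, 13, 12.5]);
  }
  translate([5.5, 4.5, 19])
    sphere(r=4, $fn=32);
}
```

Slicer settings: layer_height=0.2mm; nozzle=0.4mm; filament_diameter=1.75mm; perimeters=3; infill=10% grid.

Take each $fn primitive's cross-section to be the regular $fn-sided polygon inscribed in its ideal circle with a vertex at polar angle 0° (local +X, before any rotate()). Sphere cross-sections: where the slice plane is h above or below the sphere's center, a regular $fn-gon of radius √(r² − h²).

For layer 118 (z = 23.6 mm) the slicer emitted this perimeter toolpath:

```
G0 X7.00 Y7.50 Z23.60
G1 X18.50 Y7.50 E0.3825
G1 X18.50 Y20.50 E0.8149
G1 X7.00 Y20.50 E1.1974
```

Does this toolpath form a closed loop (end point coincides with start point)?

Start point (G0): (7.00, 7.50). End point (last G1): the path does not return to the start — open.

no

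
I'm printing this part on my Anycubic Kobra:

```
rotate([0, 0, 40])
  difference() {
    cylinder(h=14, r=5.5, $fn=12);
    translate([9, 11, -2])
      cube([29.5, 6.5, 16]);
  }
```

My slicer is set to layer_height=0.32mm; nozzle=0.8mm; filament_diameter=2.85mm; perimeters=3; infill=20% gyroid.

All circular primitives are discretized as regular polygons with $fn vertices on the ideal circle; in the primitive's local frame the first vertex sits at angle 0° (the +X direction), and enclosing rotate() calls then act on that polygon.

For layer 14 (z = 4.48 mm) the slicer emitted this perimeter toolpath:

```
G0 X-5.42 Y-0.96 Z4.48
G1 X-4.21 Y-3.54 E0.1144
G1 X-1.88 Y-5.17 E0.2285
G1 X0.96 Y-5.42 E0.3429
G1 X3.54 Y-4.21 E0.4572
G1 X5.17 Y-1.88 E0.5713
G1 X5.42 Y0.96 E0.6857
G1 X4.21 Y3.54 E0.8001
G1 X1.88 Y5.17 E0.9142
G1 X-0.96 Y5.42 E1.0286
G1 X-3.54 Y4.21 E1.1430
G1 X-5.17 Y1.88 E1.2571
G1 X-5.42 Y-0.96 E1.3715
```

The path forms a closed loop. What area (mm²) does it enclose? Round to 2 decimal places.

90.82 mm²

Apply the shoelace formula to the sequence of (X, Y) vertices; enclosed area = 90.82 mm².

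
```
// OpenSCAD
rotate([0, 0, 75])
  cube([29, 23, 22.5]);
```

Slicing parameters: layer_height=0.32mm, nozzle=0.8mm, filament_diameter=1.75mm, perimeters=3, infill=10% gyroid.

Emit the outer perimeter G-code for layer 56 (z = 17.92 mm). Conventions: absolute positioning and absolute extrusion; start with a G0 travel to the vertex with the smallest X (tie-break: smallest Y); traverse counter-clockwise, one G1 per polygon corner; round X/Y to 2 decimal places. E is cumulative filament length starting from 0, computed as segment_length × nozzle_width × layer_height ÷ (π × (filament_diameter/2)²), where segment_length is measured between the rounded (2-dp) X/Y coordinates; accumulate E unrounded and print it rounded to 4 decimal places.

G0 X-22.22 Y5.95 Z17.92
G1 X0.00 Y0.00 E2.4482
G1 X7.51 Y28.01 E5.5347
G1 X-14.71 Y33.96 E7.9830
G1 X-22.22 Y5.95 E11.0694

At z = 17.92 mm: the 29×23 cube contributes its full rectangle; (rotated 75° about Z; rotation is an isometry so areas/perimeters/island counts are preserved). The outline is a single polygon with 4 vertices. Extrusion per mm of travel: 0.8 × 0.32 / (π × 0.875²) = 0.106432. Accumulating E over each segment gives final E = 11.0694.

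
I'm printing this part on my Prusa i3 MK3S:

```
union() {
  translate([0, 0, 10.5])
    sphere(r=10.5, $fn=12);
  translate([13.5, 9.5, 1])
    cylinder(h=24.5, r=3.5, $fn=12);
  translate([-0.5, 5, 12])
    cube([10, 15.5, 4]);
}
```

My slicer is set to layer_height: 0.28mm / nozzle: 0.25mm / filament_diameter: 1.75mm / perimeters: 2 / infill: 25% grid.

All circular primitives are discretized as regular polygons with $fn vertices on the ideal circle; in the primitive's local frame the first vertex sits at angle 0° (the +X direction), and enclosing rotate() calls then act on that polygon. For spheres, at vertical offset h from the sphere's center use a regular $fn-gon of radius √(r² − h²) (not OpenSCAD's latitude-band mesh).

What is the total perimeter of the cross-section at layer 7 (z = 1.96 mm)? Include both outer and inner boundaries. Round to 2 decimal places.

At z = 1.96 mm: the sphere: section is a regular 12-gon, circumradius = √(r²−h²) = √(10.5²−8.54²) = 6.109 (perimeter = 2·12·6.109·sin(180°/12) = 37.95 mm); the cylinder at (13.5, 9.5): section is a regular 12-gon, circumradius r=3.5 (perimeter = 2·12·3.500·sin(180°/12) = 21.74 mm); the cube at (-0.5, 5) is absent (z outside [12, 16]); Combining (union): the 2 present regions are separate (no shared area or edge), so areas and boundary lengths simply add and each stays a separate island — boundary = 59.69 mm. Overall, the cross-section has 2 separate islands. Total boundary length (outer) = 59.69 mm.

59.69 mm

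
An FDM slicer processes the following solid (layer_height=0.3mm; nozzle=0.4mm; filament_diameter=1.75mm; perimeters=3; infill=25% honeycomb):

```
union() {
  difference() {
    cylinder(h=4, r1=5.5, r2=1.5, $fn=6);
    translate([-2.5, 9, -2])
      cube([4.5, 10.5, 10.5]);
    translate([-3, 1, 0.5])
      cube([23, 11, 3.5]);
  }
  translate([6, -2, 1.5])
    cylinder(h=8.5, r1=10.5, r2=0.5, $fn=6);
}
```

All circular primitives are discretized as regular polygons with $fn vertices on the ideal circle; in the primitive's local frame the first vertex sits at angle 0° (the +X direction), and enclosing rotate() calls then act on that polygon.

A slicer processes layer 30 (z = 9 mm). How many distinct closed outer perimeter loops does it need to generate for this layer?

1

At z = 9 mm: the cone does not reach this height (z outside [0, 4]); the cube at (-2.5, 9) does not reach this height (z outside [-2, 8.5]); the cube at (-3, 1) is absent (z outside [0.5, 4]); Subtracting the remaining from the first: the first operand is absent here, so nothing remains; the cone at (6, -2) contributes a regular 6-gon of circumradius 1.676 (interpolated between r1=10.5 and r2=0.5 at t=0.882); Taking the union: only the cone at (6, -2) is present, so the union is just that shape — 1 connected region. The result has 1 disconnected region.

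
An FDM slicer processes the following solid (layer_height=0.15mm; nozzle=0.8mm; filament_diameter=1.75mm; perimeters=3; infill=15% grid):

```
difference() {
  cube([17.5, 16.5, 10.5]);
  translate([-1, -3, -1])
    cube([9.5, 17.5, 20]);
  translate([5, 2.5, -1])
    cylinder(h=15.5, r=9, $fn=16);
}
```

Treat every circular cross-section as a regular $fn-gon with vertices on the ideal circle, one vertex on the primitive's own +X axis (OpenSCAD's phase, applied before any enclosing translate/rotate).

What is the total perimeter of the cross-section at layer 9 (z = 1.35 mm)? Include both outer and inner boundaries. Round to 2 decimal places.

At z = 1.35 mm: the cube is present — its section is the full 17.5×16.5 rectangle (perimeter 68.00 mm); the 9.5×17.5 cube at (-1, -3) contributes its full rectangle (perimeter 54.00 mm); the r=9 cylinder at (5, 2.5) gives a regular 16-gon of circumradius 9 (constant along its height) (perimeter = 2·16·9.000·sin(180°/16) = 56.19 mm); After the difference (first − rest): starting from the 17.5×16.5 cube, the 9.5×17.5 cube at (-1, -3) partially overlaps it — only the 123.25 mm² overlap (of its 166.25 mm²) is removed, clipping the outline; the r=9 cylinder at (5, 2.5) partially overlaps it — only the 44.84 mm² overlap (of its 247.98 mm²) is removed, clipping the outline — boundary = 65.24 mm. Overall, the cross-section is a single solid region. Total boundary length (outer) = 65.24 mm.

65.24 mm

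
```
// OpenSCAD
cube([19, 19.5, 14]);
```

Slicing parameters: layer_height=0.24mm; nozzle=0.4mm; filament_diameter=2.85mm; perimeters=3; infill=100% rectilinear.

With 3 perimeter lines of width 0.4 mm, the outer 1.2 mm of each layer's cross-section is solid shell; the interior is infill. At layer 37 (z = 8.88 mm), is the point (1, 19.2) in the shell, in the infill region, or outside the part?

shell

At z = 8.88 mm: the cube (footprint 19×19.5) is included at this height. Overall, the cross-section is a single solid region. The nearest boundary edge runs (19.00, 19.50)→(0.00, 19.50); distance from the point to it = 0.30 mm. The point is inside the cross-section, 0.30 mm from the nearest boundary — within the 1.2 mm shell band (3 × 0.4).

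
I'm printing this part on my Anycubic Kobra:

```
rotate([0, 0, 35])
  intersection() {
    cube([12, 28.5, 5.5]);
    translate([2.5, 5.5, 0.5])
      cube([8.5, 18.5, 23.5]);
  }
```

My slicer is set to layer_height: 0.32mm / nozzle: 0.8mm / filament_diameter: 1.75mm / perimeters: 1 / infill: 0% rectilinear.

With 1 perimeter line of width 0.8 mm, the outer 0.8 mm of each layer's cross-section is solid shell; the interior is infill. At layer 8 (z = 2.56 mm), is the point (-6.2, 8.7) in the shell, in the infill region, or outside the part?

At z = 2.56 mm: the cube (footprint 12×28.5) is included at this height; the 8.5×18.5 cube at (2.5, 5.5) contributes its full rectangle; After intersecting: the 8.5×18.5 cube at (2.5, 5.5) lies inside the 12×28.5 cube, so the common part is the 8.5×18.5 cube at (2.5, 5.5) itself — 1 connected region; (rotated 35° about Z; rotation is an isometry so areas/perimeters/island counts are preserved). Overall, the cross-section is a single solid region. Undo the 35° rotation: the query point maps to (-0.089, 10.683) in the un-rotated model frame. The nearest boundary edge runs (2.50, 5.50)→(2.50, 24.00); distance from the point to it = 2.59 mm. The point is not inside any of the regions above, so it lies outside the cross-section (2.59 mm from the nearest boundary).

outside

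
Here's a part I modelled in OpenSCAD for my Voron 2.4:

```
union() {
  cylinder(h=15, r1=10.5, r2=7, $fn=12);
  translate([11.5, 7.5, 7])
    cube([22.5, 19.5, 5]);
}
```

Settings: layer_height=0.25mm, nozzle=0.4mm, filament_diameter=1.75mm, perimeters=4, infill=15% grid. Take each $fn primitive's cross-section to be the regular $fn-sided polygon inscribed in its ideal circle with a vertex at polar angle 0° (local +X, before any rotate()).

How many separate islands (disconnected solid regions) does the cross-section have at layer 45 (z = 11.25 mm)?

2

At z = 11.25 mm: the cone: at t=0.750 of its height the radius interpolates to r₁+(r₂−r₁)t = 7.875, giving a regular 12-gon of that circumradius; the cube at (11.5, 7.5) is present — its section is the full 22.5×19.5 rectangle; Taking the union: the 2 present regions are separate (no shared area or edge), so areas and boundary lengths simply add and each stays a separate island — 2 connected regions. Overall, the cross-section has 2 separate islands. Island count = 2.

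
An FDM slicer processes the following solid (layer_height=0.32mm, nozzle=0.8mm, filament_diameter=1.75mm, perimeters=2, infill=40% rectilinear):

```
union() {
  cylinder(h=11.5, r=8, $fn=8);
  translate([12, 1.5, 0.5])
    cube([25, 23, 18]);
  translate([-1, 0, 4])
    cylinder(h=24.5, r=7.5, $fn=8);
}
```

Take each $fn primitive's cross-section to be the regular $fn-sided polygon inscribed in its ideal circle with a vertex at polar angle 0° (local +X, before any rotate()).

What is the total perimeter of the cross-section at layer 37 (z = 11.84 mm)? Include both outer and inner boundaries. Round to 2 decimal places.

141.92 mm

At z = 11.84 mm: the cylinder does not reach this height (z outside [0, 11.5]); the cube at (12, 1.5) (footprint 25×23) is included at this height (perimeter 96.00 mm); the r=7.5 cylinder at (-1, 0) gives a regular 8-gon of circumradius 7.5 (constant along its height) (perimeter = 2·8·7.500·sin(180°/8) = 45.92 mm); Combining (union): the 2 present regions are separate (no shared area or edge), so areas and boundary lengths simply add and each stays a separate island — boundary = 141.92 mm. Overall, the cross-section has 2 separate islands. Total boundary length (outer) = 141.92 mm.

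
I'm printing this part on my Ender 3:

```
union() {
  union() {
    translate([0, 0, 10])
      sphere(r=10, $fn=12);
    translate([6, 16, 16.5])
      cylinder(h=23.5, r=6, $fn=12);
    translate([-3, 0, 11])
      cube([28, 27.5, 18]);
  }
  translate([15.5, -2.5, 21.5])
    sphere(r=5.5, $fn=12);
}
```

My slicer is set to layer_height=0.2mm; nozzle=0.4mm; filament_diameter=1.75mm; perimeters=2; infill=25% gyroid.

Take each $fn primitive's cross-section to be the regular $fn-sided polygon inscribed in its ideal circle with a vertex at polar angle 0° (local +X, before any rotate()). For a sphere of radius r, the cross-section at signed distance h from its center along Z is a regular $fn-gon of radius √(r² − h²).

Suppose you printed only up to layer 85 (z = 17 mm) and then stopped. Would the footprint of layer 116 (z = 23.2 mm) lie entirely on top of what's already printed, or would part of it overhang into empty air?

Compare the two slices. At z = 17: the r=10 sphere slices to a regular 12-gon of circumradius 7.141 (√(r²−h²) with h=7 from center) (area = (12/2)·7.141²·sin(360°/12) = 153.00 mm²); the r=6 cylinder at (6, 16) contributes a regular 12-gon of circumradius 6 (area = (12/2)·6.000²·sin(360°/12) = 108.00 mm²); the cube at (-3, 0) is present — its section is the full 28×27.5 rectangle (area 770.00 mm²); Taking the union: the regions partially overlap — summed areas 1031.00 mm² minus the doubly-counted overlap 166.47 mm² gives 864.53 mm² — area = 864.53 mm²; the r=5.5 sphere at (15.5, -2.5) contributes a regular 12-gon of circumradius √(5.5²−4.5²) = 3.162 (area = (12/2)·3.162²·sin(360°/12) = 30.00 mm²); Merging all regions: the regions partially overlap — summed areas 894.53 mm² minus the doubly-counted overlap 1.48 mm² gives 893.05 mm² — area = 893.05 mm². At z = 23.2: the sphere is absent (|z−center|=13.200 > r=10); the cylinder at (6, 16): section is a regular 12-gon, circumradius r=6 (area = (12/2)·6.000²·sin(360°/12) = 108.00 mm²); the cube at (-3, 0) (footprint 28×27.5) is included at this height (area 770.00 mm²); Merging all regions: the r=6 cylinder at (6, 16) lies entirely inside the 28×27.5 cube at (-3, 0), so the union is just the 28×27.5 cube at (-3, 0) — area = 770.00 mm²; the r=5.5 sphere at (15.5, -2.5) contributes a regular 12-gon of circumradius √(5.5²−1.7²) = 5.231 (area = (12/2)·5.231²·sin(360°/12) = 82.08 mm²); Merging all regions: the regions partially overlap — summed areas 852.08 mm² minus the doubly-counted overlap 16.56 mm² gives 835.52 mm² — area = 835.52 mm². Checking containment: at z = 23.2 the cross-section extends beyond the z = 17 cross-section by about 37.00 mm².

part overhangs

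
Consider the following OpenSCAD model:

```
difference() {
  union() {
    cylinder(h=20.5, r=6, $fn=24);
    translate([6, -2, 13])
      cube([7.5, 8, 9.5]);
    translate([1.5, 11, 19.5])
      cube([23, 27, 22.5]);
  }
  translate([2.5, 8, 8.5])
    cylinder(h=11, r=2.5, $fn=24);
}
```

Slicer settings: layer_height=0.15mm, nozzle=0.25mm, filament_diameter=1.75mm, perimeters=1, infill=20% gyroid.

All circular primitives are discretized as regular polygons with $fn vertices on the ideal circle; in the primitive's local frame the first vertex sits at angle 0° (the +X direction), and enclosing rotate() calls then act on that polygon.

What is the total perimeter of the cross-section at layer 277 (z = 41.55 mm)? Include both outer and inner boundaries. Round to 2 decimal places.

100.00 mm

At z = 41.55 mm: the cylinder is not intersected at this z (z outside [0, 20.5]); the cube at (6, -2) does not reach this height (z outside [13, 22.5]); the cube at (1.5, 11) (footprint 23×27) is included at this height (perimeter 100.00 mm); Taking the union: only the 23×27 cube at (1.5, 11) is present, so the union is just that shape — boundary = 100.00 mm; the cylinder at (2.5, 8) does not reach this height (z outside [8.5, 19.5]); Taking the first minus the rest: none of the subtracted shapes is present at this height, so the result so far is unchanged — boundary = 100.00 mm. Overall, the cross-section is a single solid region. Total boundary length (outer) = 100.00 mm.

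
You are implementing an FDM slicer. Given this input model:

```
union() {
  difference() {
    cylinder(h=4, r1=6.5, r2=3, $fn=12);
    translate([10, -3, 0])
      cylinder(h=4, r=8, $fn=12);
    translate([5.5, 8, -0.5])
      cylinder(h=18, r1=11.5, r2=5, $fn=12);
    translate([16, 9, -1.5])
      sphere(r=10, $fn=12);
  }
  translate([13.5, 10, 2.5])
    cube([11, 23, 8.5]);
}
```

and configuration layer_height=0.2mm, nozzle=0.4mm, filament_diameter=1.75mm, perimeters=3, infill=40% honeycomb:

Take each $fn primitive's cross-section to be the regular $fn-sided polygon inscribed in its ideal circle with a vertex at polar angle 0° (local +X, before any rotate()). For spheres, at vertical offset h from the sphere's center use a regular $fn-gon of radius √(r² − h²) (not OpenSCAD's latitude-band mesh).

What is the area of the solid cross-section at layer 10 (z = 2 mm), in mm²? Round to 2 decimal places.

At z = 2 mm: the cone (r1=6.5→r2=3) has section circumradius 4.750 here — a regular 12-gon (area = (12/2)·4.750²·sin(360°/12) = 67.69 mm²); the r=8 cylinder at (10, -3) contributes a regular 12-gon of circumradius 8 (area = (12/2)·8.000²·sin(360°/12) = 192.00 mm²); the cone at (5.5, 8) (r1=11.5→r2=5) has section circumradius 10.597 here — a regular 12-gon (area = (12/2)·10.597²·sin(360°/12) = 336.90 mm²); the r=10 sphere at (16, 9) slices to a regular 12-gon of circumradius 9.367 (√(r²−h²) with h=3.5 from center) (area = (12/2)·9.367²·sin(360°/12) = 263.25 mm²); After the difference (first − rest): starting from the cone (67.69 mm²), the r=8 cylinder at (10, -3) partially overlaps it — only the 9.03 mm² overlap (of its 192.00 mm²) is removed, clipping the outline; the cone at (5.5, 8) partially overlaps it — only the 30.07 mm² overlap (of its 336.90 mm²) is removed, clipping the outline; the r=10 sphere at (16, 9) misses the remaining region (no effect) — area = 28.58 mm²; the cube at (13.5, 10) is absent (z outside [2.5, 11]); Combining (union): only that combined region is present, so the union is just that shape — area = 28.58 mm². Overall, the cross-section is a single solid region. Net area = 28.58 mm².

28.58 mm²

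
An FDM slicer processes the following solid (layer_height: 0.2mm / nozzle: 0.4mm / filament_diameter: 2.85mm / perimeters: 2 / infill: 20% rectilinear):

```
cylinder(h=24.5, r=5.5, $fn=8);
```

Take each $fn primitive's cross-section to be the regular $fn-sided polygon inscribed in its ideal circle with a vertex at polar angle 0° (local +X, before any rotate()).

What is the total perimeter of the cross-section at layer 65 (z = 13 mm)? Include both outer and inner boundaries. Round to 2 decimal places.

At z = 13 mm: the cylinder: section is a regular 8-gon, circumradius r=5.5 (perimeter = 2·8·5.500·sin(180°/8) = 33.68 mm). Overall, the cross-section is a single solid region. Total boundary length (outer) = 33.68 mm.

33.68 mm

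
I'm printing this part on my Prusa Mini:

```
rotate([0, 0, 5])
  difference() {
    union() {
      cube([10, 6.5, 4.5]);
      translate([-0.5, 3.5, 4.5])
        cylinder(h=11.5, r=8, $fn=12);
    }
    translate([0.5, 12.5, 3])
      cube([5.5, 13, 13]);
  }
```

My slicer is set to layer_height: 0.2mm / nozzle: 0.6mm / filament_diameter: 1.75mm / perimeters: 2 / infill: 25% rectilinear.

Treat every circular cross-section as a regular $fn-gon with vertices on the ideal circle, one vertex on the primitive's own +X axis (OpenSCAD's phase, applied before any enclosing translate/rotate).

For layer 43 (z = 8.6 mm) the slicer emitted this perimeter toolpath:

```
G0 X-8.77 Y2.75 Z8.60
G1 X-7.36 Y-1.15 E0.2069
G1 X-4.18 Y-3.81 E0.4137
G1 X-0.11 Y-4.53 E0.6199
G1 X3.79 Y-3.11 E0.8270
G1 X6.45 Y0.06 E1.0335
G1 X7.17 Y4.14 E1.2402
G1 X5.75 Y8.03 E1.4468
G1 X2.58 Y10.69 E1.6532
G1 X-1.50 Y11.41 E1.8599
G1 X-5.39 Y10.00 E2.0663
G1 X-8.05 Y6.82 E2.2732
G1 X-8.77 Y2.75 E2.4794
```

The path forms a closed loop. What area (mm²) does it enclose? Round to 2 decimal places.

Apply the shoelace formula to the sequence of (X, Y) vertices; enclosed area = 192.03 mm².

192.03 mm²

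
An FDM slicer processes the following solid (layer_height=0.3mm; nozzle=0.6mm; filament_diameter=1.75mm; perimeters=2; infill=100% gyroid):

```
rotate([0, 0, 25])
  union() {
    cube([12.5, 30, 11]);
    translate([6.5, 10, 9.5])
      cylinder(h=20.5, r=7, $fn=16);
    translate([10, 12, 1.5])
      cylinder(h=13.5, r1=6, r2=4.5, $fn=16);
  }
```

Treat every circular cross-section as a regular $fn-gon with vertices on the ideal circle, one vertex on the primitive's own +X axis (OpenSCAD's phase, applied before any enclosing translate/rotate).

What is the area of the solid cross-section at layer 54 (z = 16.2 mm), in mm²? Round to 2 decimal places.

150.01 mm²

At z = 16.2 mm: the cube does not reach this height (z outside [0, 11]); the cylinder at (6.5, 10): section is a regular 16-gon, circumradius r=7 (area = (16/2)·7.000²·sin(360°/16) = 150.01 mm²); the cone at (10, 12) is absent (z outside [1.5, 15]); Merging all regions: only the r=7 cylinder at (6.5, 10) is present, so the union is just that shape — area = 150.01 mm²; (rotated 25° about Z; rotation is an isometry so areas/perimeters/island counts are preserved). Overall, the cross-section is a single solid region. Net area = 150.01 mm².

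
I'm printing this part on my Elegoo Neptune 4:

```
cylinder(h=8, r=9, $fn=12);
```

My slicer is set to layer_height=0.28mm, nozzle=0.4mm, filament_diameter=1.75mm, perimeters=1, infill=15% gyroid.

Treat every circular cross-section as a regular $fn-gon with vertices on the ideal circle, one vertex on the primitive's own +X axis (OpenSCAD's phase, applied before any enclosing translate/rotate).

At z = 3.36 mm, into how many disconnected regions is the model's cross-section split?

At z = 3.36 mm: the r=9 cylinder gives a regular 12-gon of circumradius 9 (constant along its height). The result has 1 disconnected region.

1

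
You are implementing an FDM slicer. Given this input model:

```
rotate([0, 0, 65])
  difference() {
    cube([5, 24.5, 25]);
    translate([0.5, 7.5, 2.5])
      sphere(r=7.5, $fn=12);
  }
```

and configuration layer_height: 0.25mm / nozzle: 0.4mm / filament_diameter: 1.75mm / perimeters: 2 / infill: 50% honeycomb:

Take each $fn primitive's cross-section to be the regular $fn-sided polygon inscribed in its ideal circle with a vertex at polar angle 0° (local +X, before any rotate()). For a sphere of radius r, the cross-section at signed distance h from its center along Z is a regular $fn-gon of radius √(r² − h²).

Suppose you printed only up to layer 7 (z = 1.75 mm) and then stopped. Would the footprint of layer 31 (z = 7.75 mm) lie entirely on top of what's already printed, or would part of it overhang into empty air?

part overhangs

Compare the two slices. At z = 1.75: the cube (footprint 5×24.5) is included at this height (area 122.50 mm²); the sphere at (0.5, 7.5): section is a regular 12-gon, circumradius = √(r²−h²) = √(7.5²−0.75²) = 7.462 (area = (12/2)·7.462²·sin(360°/12) = 167.06 mm²); After the difference (first − rest): starting from the 5×24.5 cube (122.50 mm²), the r=7.5 sphere at (0.5, 7.5) partially overlaps it — only the 68.70 mm² overlap (of its 167.06 mm²) is removed, clipping the outline — area = 53.80 mm²; (rotated 65° about Z; rotation is an isometry so areas/perimeters/island counts are preserved). At z = 7.75: the 5×24.5 cube contributes its full rectangle (area 122.50 mm²); the r=7.5 sphere at (0.5, 7.5) slices to a regular 12-gon of circumradius 5.356 (√(r²−h²) with h=5.25 from center) (area = (12/2)·5.356²·sin(360°/12) = 86.06 mm²); Subtracting the remaining from the first: starting from the 5×24.5 cube (122.50 mm²), the r=7.5 sphere at (0.5, 7.5) partially overlaps it — only the 45.64 mm² overlap (of its 86.06 mm²) is removed, clipping the outline — area = 76.86 mm²; (rotated 65° about Z; rotation is an isometry so areas/perimeters/island counts are preserved). Checking containment: at z = 7.75 the cross-section extends beyond the z = 1.75 cross-section by about 23.06 mm².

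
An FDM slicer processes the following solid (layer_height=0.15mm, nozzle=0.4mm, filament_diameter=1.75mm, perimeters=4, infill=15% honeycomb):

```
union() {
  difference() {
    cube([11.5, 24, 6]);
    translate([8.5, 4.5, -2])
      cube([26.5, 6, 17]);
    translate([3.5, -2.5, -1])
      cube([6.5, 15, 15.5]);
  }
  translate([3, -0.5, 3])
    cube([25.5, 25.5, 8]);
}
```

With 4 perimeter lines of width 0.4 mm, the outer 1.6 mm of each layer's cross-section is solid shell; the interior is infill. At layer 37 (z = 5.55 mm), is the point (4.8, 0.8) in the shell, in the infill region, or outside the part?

shell

At z = 5.55 mm: the cube is present — its section is the full 11.5×24 rectangle; the cube at (8.5, 4.5) is present — its section is the full 26.5×6 rectangle; the cube at (3.5, -2.5) is present — its section is the full 6.5×15 rectangle; Subtracting the remaining from the first: starting from the 11.5×24 cube, the 26.5×6 cube at (8.5, 4.5) partially overlaps it — only the 18.00 mm² overlap (of its 159.00 mm²) is removed, clipping the outline; the 6.5×15 cube at (3.5, -2.5) partially overlaps it — only the 72.25 mm² overlap (of its 97.50 mm²) is removed, clipping the outline — 2 connected regions; the 25.5×25.5 cube at (3, -0.5) contributes its full rectangle; Taking the union: the regions partially overlap (shared area 113.75 mm²), so overlapping operands fuse into one piece — 1 connected region. Overall, the cross-section is a single solid region. The nearest boundary edge runs (28.50, -0.50)→(3.00, -0.50); distance from the point to it = 1.30 mm. The point is inside the cross-section, 1.30 mm from the nearest boundary — within the 1.6 mm shell band (4 × 0.4).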